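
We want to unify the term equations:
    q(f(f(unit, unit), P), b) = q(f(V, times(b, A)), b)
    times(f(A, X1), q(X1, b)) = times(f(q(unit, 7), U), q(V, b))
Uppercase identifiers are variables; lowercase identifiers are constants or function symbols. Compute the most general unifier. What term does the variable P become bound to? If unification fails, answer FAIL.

Decompose q/2: f(f(unit, unit), P) = f(V, times(b, A)),  b = b.
Decompose f/2: f(unit, unit) = V,  P = times(b, A).
Bind V := f(unit, unit); substituting into the one remaining equation that mentions V gives: times(f(A, X1), q(X1, b)) = times(f(q(unit, 7), U), q(f(unit, unit), b)).
Bind P := times(b, A); no other remaining equation mentions P.
Delete trivial equation b = b.
Decompose times/2: f(A, X1) = f(q(unit, 7), U),  q(X1, b) = q(f(unit, unit), b).
Decompose f/2: A = q(unit, 7),  X1 = U.
Bind A := q(unit, 7); no other remaining equation mentions A. Substituting into the earlier binding gives P := times(b, q(unit, 7)).
Bind X1 := U; substituting into the remaining equation gives: q(U, b) = q(f(unit, unit), b).
Decompose q/2: U = f(unit, unit),  b = b.
Bind U := f(unit, unit); no other remaining equation mentions U. Substituting into the earlier binding gives X1 := f(unit, unit).
Delete trivial equation b = b.
MGU = { V ↦ f(unit, unit), P ↦ times(b, q(unit, 7)), A ↦ q(unit, 7), X1 ↦ f(unit, unit), U ↦ f(unit, unit) }, so P ↦ times(b, q(unit, 7)).

times(b, q(unit, 7))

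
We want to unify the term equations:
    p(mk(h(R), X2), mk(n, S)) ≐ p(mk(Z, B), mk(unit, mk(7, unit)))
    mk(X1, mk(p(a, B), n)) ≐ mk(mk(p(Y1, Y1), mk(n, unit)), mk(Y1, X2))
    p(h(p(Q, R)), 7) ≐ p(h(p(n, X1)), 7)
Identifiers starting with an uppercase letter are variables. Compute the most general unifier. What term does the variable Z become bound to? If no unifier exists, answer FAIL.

FAIL

Decompose p/2: mk(h(R), X2) ≐ mk(Z, B),  mk(n, S) ≐ mk(unit, mk(7, unit)).
Decompose mk/2: h(R) ≐ Z,  X2 ≐ B.
Bind Z := h(R); no other remaining equation mentions Z.
Bind X2 := B; substituting into the one remaining equation that mentions X2 gives: mk(X1, mk(p(a, B), n)) ≐ mk(mk(p(Y1, Y1), mk(n, unit)), mk(Y1, B)).
Decompose mk/2: n ≐ unit,  S ≐ mk(7, unit).
Clash: constants n and unit differ; no unifier exists.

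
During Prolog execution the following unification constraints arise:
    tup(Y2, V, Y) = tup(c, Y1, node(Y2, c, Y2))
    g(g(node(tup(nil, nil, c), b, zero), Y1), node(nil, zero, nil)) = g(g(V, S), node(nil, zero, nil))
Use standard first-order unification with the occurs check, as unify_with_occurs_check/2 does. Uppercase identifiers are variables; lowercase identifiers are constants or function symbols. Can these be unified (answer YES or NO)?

YES

Decompose tup/3: Y2 = c,  V = Y1,  Y = node(Y2, c, Y2).
Bind Y2 := c; substituting into the one remaining equation that mentions Y2 gives: Y = node(c, c, c).
Bind V := Y1; substituting into the one remaining equation that mentions V gives: g(g(node(tup(nil, nil, c), b, zero), Y1), node(nil, zero, nil)) = g(g(Y1, S), node(nil, zero, nil)).
Bind Y := node(c, c, c); no other remaining equation mentions Y.
Decompose g/2: g(node(tup(nil, nil, c), b, zero), Y1) = g(Y1, S),  node(nil, zero, nil) = node(nil, zero, nil).
Decompose g/2: node(tup(nil, nil, c), b, zero) = Y1,  Y1 = S.
Bind Y1 := node(tup(nil, nil, c), b, zero); substituting into the one remaining equation that mentions Y1 gives: node(tup(nil, nil, c), b, zero) = S. Substituting into the earlier binding gives V := node(tup(nil, nil, c), b, zero).
Bind S := node(tup(nil, nil, c), b, zero); no other remaining equation mentions S.
Delete trivial equation node(nil, zero, nil) = node(nil, zero, nil).
No equations remain and no clash or occurs-check failure arose, so a unifier exists.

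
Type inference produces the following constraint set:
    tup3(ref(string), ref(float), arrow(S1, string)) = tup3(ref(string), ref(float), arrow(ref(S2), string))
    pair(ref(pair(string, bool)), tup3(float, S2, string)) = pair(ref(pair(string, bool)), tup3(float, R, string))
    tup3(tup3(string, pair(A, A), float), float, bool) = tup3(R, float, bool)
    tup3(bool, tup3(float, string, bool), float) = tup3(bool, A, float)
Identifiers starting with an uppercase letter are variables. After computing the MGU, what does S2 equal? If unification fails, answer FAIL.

Decompose tup3/3: ref(string) = ref(string),  ref(float) = ref(float),  arrow(S1, string) = arrow(ref(S2), string).
Delete trivial equation ref(string) = ref(string).
Delete trivial equation ref(float) = ref(float).
Decompose arrow/2: S1 = ref(S2),  string = string.
Bind S1 := ref(S2); no other remaining equation mentions S1.
Delete trivial equation string = string.
Decompose pair/2: ref(pair(string, bool)) = ref(pair(string, bool)),  tup3(float, S2, string) = tup3(float, R, string).
Delete trivial equation ref(pair(string, bool)) = ref(pair(string, bool)).
Decompose tup3/3: float = float,  S2 = R,  string = string.
Delete trivial equation float = float.
Bind S2 := R; no other remaining equation mentions S2. Substituting into the earlier binding gives S1 := ref(R).
Delete trivial equation string = string.
Decompose tup3/3: tup3(string, pair(A, A), float) = R,  float = float,  bool = bool.
Bind R := tup3(string, pair(A, A), float); no other remaining equation mentions R. Substituting into the earlier bindings gives S1 := ref(tup3(string, pair(A, A), float)), S2 := tup3(string, pair(A, A), float).
Delete trivial equation float = float.
Delete trivial equation bool = bool.
Decompose tup3/3: bool = bool,  tup3(float, string, bool) = A,  float = float.
Delete trivial equation bool = bool.
Bind A := tup3(float, string, bool); no other remaining equation mentions A. Substituting into the earlier bindings gives S1 := ref(tup3(string, pair(tup3(float, string, bool), tup3(float, string, bool)), float)), S2 := tup3(string, pair(tup3(float, string, bool), tup3(float, string, bool)), float), R := tup3(string, pair(tup3(float, string, bool), tup3(float, string, bool)), float).
Delete trivial equation float = float.
MGU = { S1 -> ref(tup3(string, pair(tup3(float, string, bool), tup3(float, string, bool)), float)), S2 -> tup3(string, pair(tup3(float, string, bool), tup3(float, string, bool)), float), R -> tup3(string, pair(tup3(float, string, bool), tup3(float, string, bool)), float), A -> tup3(float, string, bool) }, so S2 -> tup3(string, pair(tup3(float, string, bool), tup3(float, string, bool)), float).

tup3(string, pair(tup3(float, string, bool), tup3(float, string, bool)), float)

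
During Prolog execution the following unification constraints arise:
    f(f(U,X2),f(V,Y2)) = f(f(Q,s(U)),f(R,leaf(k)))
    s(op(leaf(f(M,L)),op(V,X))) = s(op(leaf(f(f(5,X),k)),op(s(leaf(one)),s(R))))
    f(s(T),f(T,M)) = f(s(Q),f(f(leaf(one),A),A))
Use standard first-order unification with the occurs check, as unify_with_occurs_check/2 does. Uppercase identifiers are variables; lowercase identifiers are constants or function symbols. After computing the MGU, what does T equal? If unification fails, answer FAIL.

Decompose f/2: f(U,X2) = f(Q,s(U)),  f(V,Y2) = f(R,leaf(k)).
Decompose f/2: U = Q,  X2 = s(U).
Bind U := Q; substituting into the one remaining equation that mentions U gives: X2 = s(Q).
Bind X2 := s(Q); no other remaining equation mentions X2.
Decompose f/2: V = R,  Y2 = leaf(k).
Bind V := R; substituting into the one remaining equation that mentions V gives: s(op(leaf(f(M,L)),op(R,X))) = s(op(leaf(f(f(5,X),k)),op(s(leaf(one)),s(R)))).
Bind Y2 := leaf(k); no other remaining equation mentions Y2.
Decompose s/1: op(leaf(f(M,L)),op(R,X)) = op(leaf(f(f(5,X),k)),op(s(leaf(one)),s(R))).
Decompose op/2: leaf(f(M,L)) = leaf(f(f(5,X),k)),  op(R,X) = op(s(leaf(one)),s(R)).
Decompose leaf/1: f(M,L) = f(f(5,X),k).
Decompose f/2: M = f(5,X),  L = k.
Bind M := f(5,X); substituting into the one remaining equation that mentions M gives: f(s(T),f(T,f(5,X))) = f(s(Q),f(f(leaf(one),A),A)).
Bind L := k; no other remaining equation mentions L.
Decompose op/2: R = s(leaf(one)),  X = s(R).
Bind R := s(leaf(one)); substituting into the one remaining equation that mentions R gives: X = s(s(leaf(one))). Substituting into the earlier binding gives V := s(leaf(one)).
Bind X := s(s(leaf(one))); substituting into the remaining equation gives: f(s(T),f(T,f(5,s(s(leaf(one)))))) = f(s(Q),f(f(leaf(one),A),A)). Substituting into the earlier binding gives M := f(5,s(s(leaf(one)))).
Decompose f/2: s(T) = s(Q),  f(T,f(5,s(s(leaf(one))))) = f(f(leaf(one),A),A).
Decompose s/1: T = Q.
Bind T := Q; substituting into the remaining equation gives: f(Q,f(5,s(s(leaf(one))))) = f(f(leaf(one),A),A).
Decompose f/2: Q = f(leaf(one),A),  f(5,s(s(leaf(one)))) = A.
Bind Q := f(leaf(one),A); no other remaining equation mentions Q. Substituting into the earlier bindings gives U := f(leaf(one),A), X2 := s(f(leaf(one),A)), T := f(leaf(one),A).
Bind A := f(5,s(s(leaf(one)))). Substituting into the earlier bindings gives U := f(leaf(one),f(5,s(s(leaf(one))))), X2 := s(f(leaf(one),f(5,s(s(leaf(one)))))), T := f(leaf(one),f(5,s(s(leaf(one))))), Q := f(leaf(one),f(5,s(s(leaf(one))))).
MGU = { U ↦ f(leaf(one),f(5,s(s(leaf(one))))), X2 ↦ s(f(leaf(one),f(5,s(s(leaf(one)))))), V ↦ s(leaf(one)), Y2 ↦ leaf(k), M ↦ f(5,s(s(leaf(one)))), L ↦ k, R ↦ s(leaf(one)), X ↦ s(s(leaf(one))), T ↦ f(leaf(one),f(5,s(s(leaf(one))))), Q ↦ f(leaf(one),f(5,s(s(leaf(one))))), A ↦ f(5,s(s(leaf(one)))) }, so T ↦ f(leaf(one),f(5,s(s(leaf(one))))).

f(leaf(one),f(5,s(s(leaf(one)))))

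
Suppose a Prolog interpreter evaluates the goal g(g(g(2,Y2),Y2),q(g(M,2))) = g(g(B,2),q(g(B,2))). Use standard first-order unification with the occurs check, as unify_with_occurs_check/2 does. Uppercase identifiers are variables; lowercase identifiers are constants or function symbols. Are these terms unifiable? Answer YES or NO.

Decompose g/2: g(g(2,Y2),Y2) = g(B,2),  q(g(M,2)) = q(g(B,2)).
Decompose g/2: g(2,Y2) = B,  Y2 = 2.
Bind B := g(2,Y2); substituting into the one remaining equation that mentions B gives: q(g(M,2)) = q(g(g(2,Y2),2)).
Bind Y2 := 2; substituting into the remaining equation gives: q(g(M,2)) = q(g(g(2,2),2)). Substituting into the earlier binding gives B := g(2,2).
Decompose q/1: g(M,2) = g(g(2,2),2).
Decompose g/2: M = g(2,2),  2 = 2.
Bind M := g(2,2); no other remaining equation mentions M.
Delete trivial equation 2 = 2.
No equations remain and no clash or occurs-check failure arose, so a unifier exists.

YES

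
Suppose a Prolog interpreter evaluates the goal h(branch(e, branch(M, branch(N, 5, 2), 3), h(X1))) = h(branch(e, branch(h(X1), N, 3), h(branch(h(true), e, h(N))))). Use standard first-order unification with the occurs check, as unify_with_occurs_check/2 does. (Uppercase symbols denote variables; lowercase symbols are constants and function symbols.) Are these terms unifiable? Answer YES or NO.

Decompose h/1: branch(e, branch(M, branch(N, 5, 2), 3), h(X1)) = branch(e, branch(h(X1), N, 3), h(branch(h(true), e, h(N)))).
Decompose branch/3: e = e,  branch(M, branch(N, 5, 2), 3) = branch(h(X1), N, 3),  h(X1) = h(branch(h(true), e, h(N))).
Delete trivial equation e = e.
Decompose branch/3: M = h(X1),  branch(N, 5, 2) = N,  3 = 3.
Bind M := h(X1); no other remaining equation mentions M.
Occurs check fails: N occurs in branch(N, 5, 2); the equation N = branch(N, 5, 2) has no finite solution.

NO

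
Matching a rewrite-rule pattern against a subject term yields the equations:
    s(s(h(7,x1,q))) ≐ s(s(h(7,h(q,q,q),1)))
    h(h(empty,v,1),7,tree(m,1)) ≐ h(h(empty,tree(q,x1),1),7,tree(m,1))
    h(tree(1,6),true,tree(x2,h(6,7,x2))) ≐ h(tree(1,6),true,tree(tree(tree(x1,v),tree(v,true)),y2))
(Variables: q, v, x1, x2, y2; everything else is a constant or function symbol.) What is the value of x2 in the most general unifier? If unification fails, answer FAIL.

tree(tree(h(1,1,1),tree(1,h(1,1,1))),tree(tree(1,h(1,1,1)),true))

Decompose s/1: s(h(7,x1,q)) ≐ s(h(7,h(q,q,q),1)).
Decompose s/1: h(7,x1,q) ≐ h(7,h(q,q,q),1).
Decompose h/3: 7 ≐ 7,  x1 ≐ h(q,q,q),  q ≐ 1.
Delete trivial equation 7 ≐ 7.
Bind x1 := h(q,q,q); substituting into the 2 remaining equations that mention x1 gives: h(h(empty,v,1),7,tree(m,1)) ≐ h(h(empty,tree(q,h(q,q,q)),1),7,tree(m,1)),  h(tree(1,6),true,tree(x2,h(6,7,x2))) ≐ h(tree(1,6),true,tree(tree(tree(h(q,q,q),v),tree(v,true)),y2)).
Bind q := 1; substituting into the remaining equations gives: h(h(empty,v,1),7,tree(m,1)) ≐ h(h(empty,tree(1,h(1,1,1)),1),7,tree(m,1)),  h(tree(1,6),true,tree(x2,h(6,7,x2))) ≐ h(tree(1,6),true,tree(tree(tree(h(1,1,1),v),tree(v,true)),y2)). Substituting into the earlier binding gives x1 := h(1,1,1).
Decompose h/3: h(empty,v,1) ≐ h(empty,tree(1,h(1,1,1)),1),  7 ≐ 7,  tree(m,1) ≐ tree(m,1).
Decompose h/3: empty ≐ empty,  v ≐ tree(1,h(1,1,1)),  1 ≐ 1.
Delete trivial equation empty ≐ empty.
Bind v := tree(1,h(1,1,1)); substituting into the one remaining equation that mentions v gives: h(tree(1,6),true,tree(x2,h(6,7,x2))) ≐ h(tree(1,6),true,tree(tree(tree(h(1,1,1),tree(1,h(1,1,1))),tree(tree(1,h(1,1,1)),true)),y2)).
Delete trivial equation 1 ≐ 1.
Delete trivial equation 7 ≐ 7.
Delete trivial equation tree(m,1) ≐ tree(m,1).
Decompose h/3: tree(1,6) ≐ tree(1,6),  true ≐ true,  tree(x2,h(6,7,x2)) ≐ tree(tree(tree(h(1,1,1),tree(1,h(1,1,1))),tree(tree(1,h(1,1,1)),true)),y2).
Delete trivial equation tree(1,6) ≐ tree(1,6).
Delete trivial equation true ≐ true.
Decompose tree/2: x2 ≐ tree(tree(h(1,1,1),tree(1,h(1,1,1))),tree(tree(1,h(1,1,1)),true)),  h(6,7,x2) ≐ y2.
Bind x2 := tree(tree(h(1,1,1),tree(1,h(1,1,1))),tree(tree(1,h(1,1,1)),true)); substituting into the remaining equation gives: h(6,7,tree(tree(h(1,1,1),tree(1,h(1,1,1))),tree(tree(1,h(1,1,1)),true))) ≐ y2.
Bind y2 := h(6,7,tree(tree(h(1,1,1),tree(1,h(1,1,1))),tree(tree(1,h(1,1,1)),true))).
MGU = { x1 -> h(1,1,1), q -> 1, v -> tree(1,h(1,1,1)), x2 -> tree(tree(h(1,1,1),tree(1,h(1,1,1))),tree(tree(1,h(1,1,1)),true)), y2 -> h(6,7,tree(tree(h(1,1,1),tree(1,h(1,1,1))),tree(tree(1,h(1,1,1)),true))) }, so x2 -> tree(tree(h(1,1,1),tree(1,h(1,1,1))),tree(tree(1,h(1,1,1)),true)).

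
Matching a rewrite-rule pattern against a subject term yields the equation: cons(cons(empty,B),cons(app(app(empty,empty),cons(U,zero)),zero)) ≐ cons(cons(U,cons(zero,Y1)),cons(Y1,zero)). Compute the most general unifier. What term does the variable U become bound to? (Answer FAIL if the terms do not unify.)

empty

Decompose cons/2: cons(empty,B) ≐ cons(U,cons(zero,Y1)),  cons(app(app(empty,empty),cons(U,zero)),zero) ≐ cons(Y1,zero).
Decompose cons/2: empty ≐ U,  B ≐ cons(zero,Y1).
Bind U := empty; substituting into the one remaining equation that mentions U gives: cons(app(app(empty,empty),cons(empty,zero)),zero) ≐ cons(Y1,zero).
Bind B := cons(zero,Y1); no other remaining equation mentions B.
Decompose cons/2: app(app(empty,empty),cons(empty,zero)) ≐ Y1,  zero ≐ zero.
Bind Y1 := app(app(empty,empty),cons(empty,zero)); no other remaining equation mentions Y1. Substituting into the earlier binding gives B := cons(zero,app(app(empty,empty),cons(empty,zero))).
Delete trivial equation zero ≐ zero.
MGU = { U := empty, B := cons(zero,app(app(empty,empty),cons(empty,zero))), Y1 := app(app(empty,empty),cons(empty,zero)) }, so U := empty.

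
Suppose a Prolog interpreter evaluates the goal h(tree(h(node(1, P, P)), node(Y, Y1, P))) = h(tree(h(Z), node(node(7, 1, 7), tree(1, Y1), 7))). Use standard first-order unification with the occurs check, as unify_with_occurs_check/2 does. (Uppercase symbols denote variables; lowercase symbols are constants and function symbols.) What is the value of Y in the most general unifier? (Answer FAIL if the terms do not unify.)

FAIL

Decompose h/1: tree(h(node(1, P, P)), node(Y, Y1, P)) = tree(h(Z), node(node(7, 1, 7), tree(1, Y1), 7)).
Decompose tree/2: h(node(1, P, P)) = h(Z),  node(Y, Y1, P) = node(node(7, 1, 7), tree(1, Y1), 7).
Decompose h/1: node(1, P, P) = Z.
Bind Z := node(1, P, P); no other remaining equation mentions Z.
Decompose node/3: Y = node(7, 1, 7),  Y1 = tree(1, Y1),  P = 7.
Bind Y := node(7, 1, 7); no other remaining equation mentions Y.
Occurs check fails: Y1 occurs in tree(1, Y1); the equation Y1 = tree(1, Y1) has no finite solution.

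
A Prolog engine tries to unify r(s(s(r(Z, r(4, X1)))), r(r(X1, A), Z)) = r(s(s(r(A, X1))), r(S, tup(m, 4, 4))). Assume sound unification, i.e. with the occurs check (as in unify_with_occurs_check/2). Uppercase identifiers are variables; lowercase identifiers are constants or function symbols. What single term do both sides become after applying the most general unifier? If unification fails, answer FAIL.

FAIL

Decompose r/2: s(s(r(Z, r(4, X1)))) = s(s(r(A, X1))),  r(r(X1, A), Z) = r(S, tup(m, 4, 4)).
Decompose s/1: s(r(Z, r(4, X1))) = s(r(A, X1)).
Decompose s/1: r(Z, r(4, X1)) = r(A, X1).
Decompose r/2: Z = A,  r(4, X1) = X1.
Bind Z := A; substituting into the one remaining equation that mentions Z gives: r(r(X1, A), A) = r(S, tup(m, 4, 4)).
Occurs check fails: X1 occurs in r(4, X1); the equation X1 = r(4, X1) has no finite solution.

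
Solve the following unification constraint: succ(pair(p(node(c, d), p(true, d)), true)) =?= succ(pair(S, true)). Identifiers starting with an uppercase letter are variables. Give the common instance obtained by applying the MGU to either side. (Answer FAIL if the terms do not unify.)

succ(pair(p(node(c, d), p(true, d)), true))

Decompose succ/1: pair(p(node(c, d), p(true, d)), true) =?= pair(S, true).
Decompose pair/2: p(node(c, d), p(true, d)) =?= S,  true =?= true.
Bind S := p(node(c, d), p(true, d)); no other remaining equation mentions S.
Delete trivial equation true =?= true.
Applying the MGU to either side gives succ(pair(p(node(c, d), p(true, d)), true)).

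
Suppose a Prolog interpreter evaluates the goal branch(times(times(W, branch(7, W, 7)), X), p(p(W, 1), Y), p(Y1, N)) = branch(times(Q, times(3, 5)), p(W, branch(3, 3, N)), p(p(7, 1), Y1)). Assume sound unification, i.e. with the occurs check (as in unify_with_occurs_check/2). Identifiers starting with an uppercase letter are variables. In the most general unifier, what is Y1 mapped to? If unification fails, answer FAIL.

FAIL

Decompose branch/3: times(times(W, branch(7, W, 7)), X) = times(Q, times(3, 5)),  p(p(W, 1), Y) = p(W, branch(3, 3, N)),  p(Y1, N) = p(p(7, 1), Y1).
Decompose times/2: times(W, branch(7, W, 7)) = Q,  X = times(3, 5).
Bind Q := times(W, branch(7, W, 7)); no other remaining equation mentions Q.
Bind X := times(3, 5); no other remaining equation mentions X.
Decompose p/2: p(W, 1) = W,  Y = branch(3, 3, N).
Occurs check fails: W occurs in p(W, 1); the equation W = p(W, 1) has no finite solution.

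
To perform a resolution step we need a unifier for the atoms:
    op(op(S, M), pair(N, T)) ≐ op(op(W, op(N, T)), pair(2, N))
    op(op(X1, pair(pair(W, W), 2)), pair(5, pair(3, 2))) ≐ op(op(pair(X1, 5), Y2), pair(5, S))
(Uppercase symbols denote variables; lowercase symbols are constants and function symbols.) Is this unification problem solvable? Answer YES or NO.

NO

Decompose op/2: op(S, M) ≐ op(W, op(N, T)),  pair(N, T) ≐ pair(2, N).
Decompose op/2: S ≐ W,  M ≐ op(N, T).
Bind S := W; substituting into the one remaining equation that mentions S gives: op(op(X1, pair(pair(W, W), 2)), pair(5, pair(3, 2))) ≐ op(op(pair(X1, 5), Y2), pair(5, W)).
Bind M := op(N, T); no other remaining equation mentions M.
Decompose pair/2: N ≐ 2,  T ≐ N.
Bind N := 2; substituting into the one remaining equation that mentions N gives: T ≐ 2. Substituting into the earlier binding gives M := op(2, T).
Bind T := 2; no other remaining equation mentions T. Substituting into the earlier binding gives M := op(2, 2).
Decompose op/2: op(X1, pair(pair(W, W), 2)) ≐ op(pair(X1, 5), Y2),  pair(5, pair(3, 2)) ≐ pair(5, W).
Decompose op/2: X1 ≐ pair(X1, 5),  pair(pair(W, W), 2) ≐ Y2.
Occurs check fails: X1 occurs in pair(X1, 5); the equation X1 ≐ pair(X1, 5) has no finite solution.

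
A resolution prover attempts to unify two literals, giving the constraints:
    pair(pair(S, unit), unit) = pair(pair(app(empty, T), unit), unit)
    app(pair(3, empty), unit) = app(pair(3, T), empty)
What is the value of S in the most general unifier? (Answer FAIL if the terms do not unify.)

FAIL

Decompose pair/2: pair(S, unit) = pair(app(empty, T), unit),  unit = unit.
Decompose pair/2: S = app(empty, T),  unit = unit.
Bind S := app(empty, T); no other remaining equation mentions S.
Delete trivial equation unit = unit.
Delete trivial equation unit = unit.
Decompose app/2: pair(3, empty) = pair(3, T),  unit = empty.
Decompose pair/2: 3 = 3,  empty = T.
Delete trivial equation 3 = 3.
Bind T := empty; no other remaining equation mentions T. Substituting into the earlier binding gives S := app(empty, empty).
Clash: constants unit and empty differ; no unifier exists.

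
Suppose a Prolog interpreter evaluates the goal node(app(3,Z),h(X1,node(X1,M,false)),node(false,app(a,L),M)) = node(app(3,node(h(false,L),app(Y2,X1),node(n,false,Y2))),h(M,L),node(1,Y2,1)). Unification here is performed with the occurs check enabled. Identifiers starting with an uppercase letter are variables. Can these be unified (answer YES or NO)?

NO

Decompose node/3: app(3,Z) = app(3,node(h(false,L),app(Y2,X1),node(n,false,Y2))),  h(X1,node(X1,M,false)) = h(M,L),  node(false,app(a,L),M) = node(1,Y2,1).
Decompose app/2: 3 = 3,  Z = node(h(false,L),app(Y2,X1),node(n,false,Y2)).
Delete trivial equation 3 = 3.
Bind Z := node(h(false,L),app(Y2,X1),node(n,false,Y2)); no other remaining equation mentions Z.
Decompose h/2: X1 = M,  node(X1,M,false) = L.
Bind X1 := M; substituting into the one remaining equation that mentions X1 gives: node(M,M,false) = L. Substituting into the earlier binding gives Z := node(h(false,L),app(Y2,M),node(n,false,Y2)).
Bind L := node(M,M,false); substituting into the remaining equation gives: node(false,app(a,node(M,M,false)),M) = node(1,Y2,1). Substituting into the earlier binding gives Z := node(h(false,node(M,M,false)),app(Y2,M),node(n,false,Y2)).
Decompose node/3: false = 1,  app(a,node(M,M,false)) = Y2,  M = 1.
Clash: constants false and 1 differ; no unifier exists.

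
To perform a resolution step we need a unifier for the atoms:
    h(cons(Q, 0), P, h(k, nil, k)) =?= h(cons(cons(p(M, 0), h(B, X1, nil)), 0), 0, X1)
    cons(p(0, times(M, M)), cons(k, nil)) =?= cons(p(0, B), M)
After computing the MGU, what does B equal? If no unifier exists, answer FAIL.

times(cons(k, nil), cons(k, nil))

Decompose h/3: cons(Q, 0) =?= cons(cons(p(M, 0), h(B, X1, nil)), 0),  P =?= 0,  h(k, nil, k) =?= X1.
Decompose cons/2: Q =?= cons(p(M, 0), h(B, X1, nil)),  0 =?= 0.
Bind Q := cons(p(M, 0), h(B, X1, nil)); no other remaining equation mentions Q.
Delete trivial equation 0 =?= 0.
Bind P := 0; no other remaining equation mentions P.
Bind X1 := h(k, nil, k); no other remaining equation mentions X1. Substituting into the earlier binding gives Q := cons(p(M, 0), h(B, h(k, nil, k), nil)).
Decompose cons/2: p(0, times(M, M)) =?= p(0, B),  cons(k, nil) =?= M.
Decompose p/2: 0 =?= 0,  times(M, M) =?= B.
Delete trivial equation 0 =?= 0.
Bind B := times(M, M); no other remaining equation mentions B. Substituting into the earlier binding gives Q := cons(p(M, 0), h(times(M, M), h(k, nil, k), nil)).
Bind M := cons(k, nil). Substituting into the earlier bindings gives Q := cons(p(cons(k, nil), 0), h(times(cons(k, nil), cons(k, nil)), h(k, nil, k), nil)), B := times(cons(k, nil), cons(k, nil)).
MGU = { Q -> cons(p(cons(k, nil), 0), h(times(cons(k, nil), cons(k, nil)), h(k, nil, k), nil)), P -> 0, X1 -> h(k, nil, k), B -> times(cons(k, nil), cons(k, nil)), M -> cons(k, nil) }, so B -> times(cons(k, nil), cons(k, nil)).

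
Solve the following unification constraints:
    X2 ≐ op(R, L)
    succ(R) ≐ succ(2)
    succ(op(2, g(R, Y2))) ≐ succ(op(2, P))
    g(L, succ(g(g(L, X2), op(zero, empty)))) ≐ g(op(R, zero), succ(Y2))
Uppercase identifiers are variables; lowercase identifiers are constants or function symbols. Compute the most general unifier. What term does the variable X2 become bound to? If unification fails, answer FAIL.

op(2, op(2, zero))

Bind X2 := op(R, L); substituting into the one remaining equation that mentions X2 gives: g(L, succ(g(g(L, op(R, L)), op(zero, empty)))) ≐ g(op(R, zero), succ(Y2)).
Decompose succ/1: R ≐ 2.
Bind R := 2; substituting into the remaining equations gives: succ(op(2, g(2, Y2))) ≐ succ(op(2, P)),  g(L, succ(g(g(L, op(2, L)), op(zero, empty)))) ≐ g(op(2, zero), succ(Y2)). Substituting into the earlier binding gives X2 := op(2, L).
Decompose succ/1: op(2, g(2, Y2)) ≐ op(2, P).
Decompose op/2: 2 ≐ 2,  g(2, Y2) ≐ P.
Delete trivial equation 2 ≐ 2.
Bind P := g(2, Y2); no other remaining equation mentions P.
Decompose g/2: L ≐ op(2, zero),  succ(g(g(L, op(2, L)), op(zero, empty))) ≐ succ(Y2).
Bind L := op(2, zero); substituting into the remaining equation gives: succ(g(g(op(2, zero), op(2, op(2, zero))), op(zero, empty))) ≐ succ(Y2). Substituting into the earlier binding gives X2 := op(2, op(2, zero)).
Decompose succ/1: g(g(op(2, zero), op(2, op(2, zero))), op(zero, empty)) ≐ Y2.
Bind Y2 := g(g(op(2, zero), op(2, op(2, zero))), op(zero, empty)). Substituting into the earlier binding gives P := g(2, g(g(op(2, zero), op(2, op(2, zero))), op(zero, empty))).
MGU = { X2 ↦ op(2, op(2, zero)), R ↦ 2, P ↦ g(2, g(g(op(2, zero), op(2, op(2, zero))), op(zero, empty))), L ↦ op(2, zero), Y2 ↦ g(g(op(2, zero), op(2, op(2, zero))), op(zero, empty)) }, so X2 ↦ op(2, op(2, zero)).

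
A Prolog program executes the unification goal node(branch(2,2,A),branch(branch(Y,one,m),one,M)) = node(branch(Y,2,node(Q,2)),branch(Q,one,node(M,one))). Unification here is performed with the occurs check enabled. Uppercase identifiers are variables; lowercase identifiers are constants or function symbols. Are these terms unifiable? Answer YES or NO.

NO

Decompose node/2: branch(2,2,A) = branch(Y,2,node(Q,2)),  branch(branch(Y,one,m),one,M) = branch(Q,one,node(M,one)).
Decompose branch/3: 2 = Y,  2 = 2,  A = node(Q,2).
Bind Y := 2; substituting into the one remaining equation that mentions Y gives: branch(branch(2,one,m),one,M) = branch(Q,one,node(M,one)).
Delete trivial equation 2 = 2.
Bind A := node(Q,2); no other remaining equation mentions A.
Decompose branch/3: branch(2,one,m) = Q,  one = one,  M = node(M,one).
Bind Q := branch(2,one,m); no other remaining equation mentions Q. Substituting into the earlier binding gives A := node(branch(2,one,m),2).
Delete trivial equation one = one.
Occurs check fails: M occurs in node(M,one); the equation M = node(M,one) has no finite solution.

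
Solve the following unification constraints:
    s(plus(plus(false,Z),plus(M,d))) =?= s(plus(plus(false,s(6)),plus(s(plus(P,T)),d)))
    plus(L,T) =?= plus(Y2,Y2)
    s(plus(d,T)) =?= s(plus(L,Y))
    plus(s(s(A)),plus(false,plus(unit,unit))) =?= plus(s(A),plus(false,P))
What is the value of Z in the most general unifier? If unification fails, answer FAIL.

FAIL

Decompose s/1: plus(plus(false,Z),plus(M,d)) =?= plus(plus(false,s(6)),plus(s(plus(P,T)),d)).
Decompose plus/2: plus(false,Z) =?= plus(false,s(6)),  plus(M,d) =?= plus(s(plus(P,T)),d).
Decompose plus/2: false =?= false,  Z =?= s(6).
Delete trivial equation false =?= false.
Bind Z := s(6); no other remaining equation mentions Z.
Decompose plus/2: M =?= s(plus(P,T)),  d =?= d.
Bind M := s(plus(P,T)); no other remaining equation mentions M.
Delete trivial equation d =?= d.
Decompose plus/2: L =?= Y2,  T =?= Y2.
Bind L := Y2; substituting into the one remaining equation that mentions L gives: s(plus(d,T)) =?= s(plus(Y2,Y)).
Bind T := Y2; substituting into the one remaining equation that mentions T gives: s(plus(d,Y2)) =?= s(plus(Y2,Y)). Substituting into the earlier binding gives M := s(plus(P,Y2)).
Decompose s/1: plus(d,Y2) =?= plus(Y2,Y).
Decompose plus/2: d =?= Y2,  Y2 =?= Y.
Bind Y2 := d; substituting into the one remaining equation that mentions Y2 gives: d =?= Y. Substituting into the earlier bindings gives M := s(plus(P,d)), L := d, T := d.
Bind Y := d; no other remaining equation mentions Y.
Decompose plus/2: s(s(A)) =?= s(A),  plus(false,plus(unit,unit)) =?= plus(false,P).
Decompose s/1: s(A) =?= A.
Occurs check fails: A occurs in s(A); the equation A =?= s(A) has no finite solution.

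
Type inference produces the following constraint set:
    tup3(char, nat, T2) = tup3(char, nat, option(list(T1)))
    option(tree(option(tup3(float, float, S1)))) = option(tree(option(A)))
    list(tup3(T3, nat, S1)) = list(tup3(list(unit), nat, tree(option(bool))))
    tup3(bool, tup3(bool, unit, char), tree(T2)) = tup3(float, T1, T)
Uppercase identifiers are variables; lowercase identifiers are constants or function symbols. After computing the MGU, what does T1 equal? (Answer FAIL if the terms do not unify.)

FAIL

Decompose tup3/3: char = char,  nat = nat,  T2 = option(list(T1)).
Delete trivial equation char = char.
Delete trivial equation nat = nat.
Bind T2 := option(list(T1)); substituting into the one remaining equation that mentions T2 gives: tup3(bool, tup3(bool, unit, char), tree(option(list(T1)))) = tup3(float, T1, T).
Decompose option/1: tree(option(tup3(float, float, S1))) = tree(option(A)).
Decompose tree/1: option(tup3(float, float, S1)) = option(A).
Decompose option/1: tup3(float, float, S1) = A.
Bind A := tup3(float, float, S1); no other remaining equation mentions A.
Decompose list/1: tup3(T3, nat, S1) = tup3(list(unit), nat, tree(option(bool))).
Decompose tup3/3: T3 = list(unit),  nat = nat,  S1 = tree(option(bool)).
Bind T3 := list(unit); no other remaining equation mentions T3.
Delete trivial equation nat = nat.
Bind S1 := tree(option(bool)); no other remaining equation mentions S1. Substituting into the earlier binding gives A := tup3(float, float, tree(option(bool))).
Decompose tup3/3: bool = float,  tup3(bool, unit, char) = T1,  tree(option(list(T1))) = T.
Clash: constants bool and float differ; no unifier exists.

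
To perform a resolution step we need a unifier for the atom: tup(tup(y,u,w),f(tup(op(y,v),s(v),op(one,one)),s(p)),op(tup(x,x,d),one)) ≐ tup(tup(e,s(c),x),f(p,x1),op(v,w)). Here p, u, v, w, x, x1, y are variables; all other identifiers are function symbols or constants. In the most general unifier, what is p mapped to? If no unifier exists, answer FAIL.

tup(op(e,tup(one,one,d)),s(tup(one,one,d)),op(one,one))

Decompose tup/3: tup(y,u,w) ≐ tup(e,s(c),x),  f(tup(op(y,v),s(v),op(one,one)),s(p)) ≐ f(p,x1),  op(tup(x,x,d),one) ≐ op(v,w).
Decompose tup/3: y ≐ e,  u ≐ s(c),  w ≐ x.
Bind y := e; substituting into the one remaining equation that mentions y gives: f(tup(op(e,v),s(v),op(one,one)),s(p)) ≐ f(p,x1).
Bind u := s(c); no other remaining equation mentions u.
Bind w := x; substituting into the one remaining equation that mentions w gives: op(tup(x,x,d),one) ≐ op(v,x).
Decompose f/2: tup(op(e,v),s(v),op(one,one)) ≐ p,  s(p) ≐ x1.
Bind p := tup(op(e,v),s(v),op(one,one)); substituting into the one remaining equation that mentions p gives: s(tup(op(e,v),s(v),op(one,one))) ≐ x1.
Bind x1 := s(tup(op(e,v),s(v),op(one,one))); no other remaining equation mentions x1.
Decompose op/2: tup(x,x,d) ≐ v,  one ≐ x.
Bind v := tup(x,x,d); no other remaining equation mentions v. Substituting into the earlier bindings gives p := tup(op(e,tup(x,x,d)),s(tup(x,x,d)),op(one,one)), x1 := s(tup(op(e,tup(x,x,d)),s(tup(x,x,d)),op(one,one))).
Bind x := one. Substituting into the earlier bindings gives w := one, p := tup(op(e,tup(one,one,d)),s(tup(one,one,d)),op(one,one)), x1 := s(tup(op(e,tup(one,one,d)),s(tup(one,one,d)),op(one,one))), v := tup(one,one,d).
MGU = { y ↦ e, u ↦ s(c), w ↦ one, p ↦ tup(op(e,tup(one,one,d)),s(tup(one,one,d)),op(one,one)), x1 ↦ s(tup(op(e,tup(one,one,d)),s(tup(one,one,d)),op(one,one))), v ↦ tup(one,one,d), x ↦ one }, so p ↦ tup(op(e,tup(one,one,d)),s(tup(one,one,d)),op(one,one)).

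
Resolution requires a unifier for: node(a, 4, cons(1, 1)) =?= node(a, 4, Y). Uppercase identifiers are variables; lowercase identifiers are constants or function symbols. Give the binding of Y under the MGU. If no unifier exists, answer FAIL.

cons(1, 1)

Decompose node/3: a =?= a,  4 =?= 4,  cons(1, 1) =?= Y.
Delete trivial equation a =?= a.
Delete trivial equation 4 =?= 4.
Bind Y := cons(1, 1).
MGU = { Y ↦ cons(1, 1) }, so Y ↦ cons(1, 1).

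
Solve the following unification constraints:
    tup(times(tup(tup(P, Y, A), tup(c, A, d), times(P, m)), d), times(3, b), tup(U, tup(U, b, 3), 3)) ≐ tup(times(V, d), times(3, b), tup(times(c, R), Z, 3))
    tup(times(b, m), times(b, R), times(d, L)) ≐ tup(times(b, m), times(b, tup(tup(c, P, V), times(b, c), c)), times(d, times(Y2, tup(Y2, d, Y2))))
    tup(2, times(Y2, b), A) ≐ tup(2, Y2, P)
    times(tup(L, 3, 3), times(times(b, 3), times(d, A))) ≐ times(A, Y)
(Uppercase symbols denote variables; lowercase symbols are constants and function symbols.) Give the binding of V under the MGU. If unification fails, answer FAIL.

FAIL

Decompose tup/3: times(tup(tup(P, Y, A), tup(c, A, d), times(P, m)), d) ≐ times(V, d),  times(3, b) ≐ times(3, b),  tup(U, tup(U, b, 3), 3) ≐ tup(times(c, R), Z, 3).
Decompose times/2: tup(tup(P, Y, A), tup(c, A, d), times(P, m)) ≐ V,  d ≐ d.
Bind V := tup(tup(P, Y, A), tup(c, A, d), times(P, m)); substituting into the one remaining equation that mentions V gives: tup(times(b, m), times(b, R), times(d, L)) ≐ tup(times(b, m), times(b, tup(tup(c, P, tup(tup(P, Y, A), tup(c, A, d), times(P, m))), times(b, c), c)), times(d, times(Y2, tup(Y2, d, Y2)))).
Delete trivial equation d ≐ d.
Delete trivial equation times(3, b) ≐ times(3, b).
Decompose tup/3: U ≐ times(c, R),  tup(U, b, 3) ≐ Z,  3 ≐ 3.
Bind U := times(c, R); substituting into the one remaining equation that mentions U gives: tup(times(c, R), b, 3) ≐ Z.
Bind Z := tup(times(c, R), b, 3); no other remaining equation mentions Z.
Delete trivial equation 3 ≐ 3.
Decompose tup/3: times(b, m) ≐ times(b, m),  times(b, R) ≐ times(b, tup(tup(c, P, tup(tup(P, Y, A), tup(c, A, d), times(P, m))), times(b, c), c)),  times(d, L) ≐ times(d, times(Y2, tup(Y2, d, Y2))).
Delete trivial equation times(b, m) ≐ times(b, m).
Decompose times/2: b ≐ b,  R ≐ tup(tup(c, P, tup(tup(P, Y, A), tup(c, A, d), times(P, m))), times(b, c), c).
Delete trivial equation b ≐ b.
Bind R := tup(tup(c, P, tup(tup(P, Y, A), tup(c, A, d), times(P, m))), times(b, c), c); no other remaining equation mentions R. Substituting into the earlier bindings gives U := times(c, tup(tup(c, P, tup(tup(P, Y, A), tup(c, A, d), times(P, m))), times(b, c), c)), Z := tup(times(c, tup(tup(c, P, tup(tup(P, Y, A), tup(c, A, d), times(P, m))), times(b, c), c)), b, 3).
Decompose times/2: d ≐ d,  L ≐ times(Y2, tup(Y2, d, Y2)).
Delete trivial equation d ≐ d.
Bind L := times(Y2, tup(Y2, d, Y2)); substituting into the one remaining equation that mentions L gives: times(tup(times(Y2, tup(Y2, d, Y2)), 3, 3), times(times(b, 3), times(d, A))) ≐ times(A, Y).
Decompose tup/3: 2 ≐ 2,  times(Y2, b) ≐ Y2,  A ≐ P.
Delete trivial equation 2 ≐ 2.
Occurs check fails: Y2 occurs in times(Y2, b); the equation Y2 ≐ times(Y2, b) has no finite solution.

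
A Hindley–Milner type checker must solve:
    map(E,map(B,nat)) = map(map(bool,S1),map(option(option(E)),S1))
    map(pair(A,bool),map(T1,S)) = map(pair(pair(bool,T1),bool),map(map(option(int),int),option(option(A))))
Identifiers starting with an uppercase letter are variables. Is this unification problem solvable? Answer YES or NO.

Decompose map/2: E = map(bool,S1),  map(B,nat) = map(option(option(E)),S1).
Bind E := map(bool,S1); substituting into the one remaining equation that mentions E gives: map(B,nat) = map(option(option(map(bool,S1))),S1).
Decompose map/2: B = option(option(map(bool,S1))),  nat = S1.
Bind B := option(option(map(bool,S1))); no other remaining equation mentions B.
Bind S1 := nat; no other remaining equation mentions S1. Substituting into the earlier bindings gives E := map(bool,nat), B := option(option(map(bool,nat))).
Decompose map/2: pair(A,bool) = pair(pair(bool,T1),bool),  map(T1,S) = map(map(option(int),int),option(option(A))).
Decompose pair/2: A = pair(bool,T1),  bool = bool.
Bind A := pair(bool,T1); substituting into the one remaining equation that mentions A gives: map(T1,S) = map(map(option(int),int),option(option(pair(bool,T1)))).
Delete trivial equation bool = bool.
Decompose map/2: T1 = map(option(int),int),  S = option(option(pair(bool,T1))).
Bind T1 := map(option(int),int); substituting into the remaining equation gives: S = option(option(pair(bool,map(option(int),int)))). Substituting into the earlier binding gives A := pair(bool,map(option(int),int)).
Bind S := option(option(pair(bool,map(option(int),int)))).
No equations remain and no clash or occurs-check failure arose, so a unifier exists.

YES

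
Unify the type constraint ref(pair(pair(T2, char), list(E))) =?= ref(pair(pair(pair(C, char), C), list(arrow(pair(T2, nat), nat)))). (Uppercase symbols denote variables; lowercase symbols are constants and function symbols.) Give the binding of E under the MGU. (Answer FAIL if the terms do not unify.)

arrow(pair(pair(char, char), nat), nat)

Decompose ref/1: pair(pair(T2, char), list(E)) =?= pair(pair(pair(C, char), C), list(arrow(pair(T2, nat), nat))).
Decompose pair/2: pair(T2, char) =?= pair(pair(C, char), C),  list(E) =?= list(arrow(pair(T2, nat), nat)).
Decompose pair/2: T2 =?= pair(C, char),  char =?= C.
Bind T2 := pair(C, char); substituting into the one remaining equation that mentions T2 gives: list(E) =?= list(arrow(pair(pair(C, char), nat), nat)).
Bind C := char; substituting into the remaining equation gives: list(E) =?= list(arrow(pair(pair(char, char), nat), nat)). Substituting into the earlier binding gives T2 := pair(char, char).
Decompose list/1: E =?= arrow(pair(pair(char, char), nat), nat).
Bind E := arrow(pair(pair(char, char), nat), nat).
MGU = { T2 -> pair(char, char), C -> char, E -> arrow(pair(pair(char, char), nat), nat) }, so E -> arrow(pair(pair(char, char), nat), nat).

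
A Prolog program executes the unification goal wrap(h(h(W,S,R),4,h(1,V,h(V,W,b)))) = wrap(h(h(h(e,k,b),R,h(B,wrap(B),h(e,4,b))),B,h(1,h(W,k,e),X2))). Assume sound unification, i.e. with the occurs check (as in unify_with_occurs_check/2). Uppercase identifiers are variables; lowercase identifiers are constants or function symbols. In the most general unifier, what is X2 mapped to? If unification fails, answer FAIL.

h(h(h(e,k,b),k,e),h(e,k,b),b)

Decompose wrap/1: h(h(W,S,R),4,h(1,V,h(V,W,b))) = h(h(h(e,k,b),R,h(B,wrap(B),h(e,4,b))),B,h(1,h(W,k,e),X2)).
Decompose h/3: h(W,S,R) = h(h(e,k,b),R,h(B,wrap(B),h(e,4,b))),  4 = B,  h(1,V,h(V,W,b)) = h(1,h(W,k,e),X2).
Decompose h/3: W = h(e,k,b),  S = R,  R = h(B,wrap(B),h(e,4,b)).
Bind W := h(e,k,b); substituting into the one remaining equation that mentions W gives: h(1,V,h(V,h(e,k,b),b)) = h(1,h(h(e,k,b),k,e),X2).
Bind S := R; no other remaining equation mentions S.
Bind R := h(B,wrap(B),h(e,4,b)); no other remaining equation mentions R. Substituting into the earlier binding gives S := h(B,wrap(B),h(e,4,b)).
Bind B := 4; no other remaining equation mentions B. Substituting into the earlier bindings gives S := h(4,wrap(4),h(e,4,b)), R := h(4,wrap(4),h(e,4,b)).
Decompose h/3: 1 = 1,  V = h(h(e,k,b),k,e),  h(V,h(e,k,b),b) = X2.
Delete trivial equation 1 = 1.
Bind V := h(h(e,k,b),k,e); substituting into the remaining equation gives: h(h(h(e,k,b),k,e),h(e,k,b),b) = X2.
Bind X2 := h(h(h(e,k,b),k,e),h(e,k,b),b).
MGU = { W -> h(e,k,b), S -> h(4,wrap(4),h(e,4,b)), R -> h(4,wrap(4),h(e,4,b)), B -> 4, V -> h(h(e,k,b),k,e), X2 -> h(h(h(e,k,b),k,e),h(e,k,b),b) }, so X2 -> h(h(h(e,k,b),k,e),h(e,k,b),b).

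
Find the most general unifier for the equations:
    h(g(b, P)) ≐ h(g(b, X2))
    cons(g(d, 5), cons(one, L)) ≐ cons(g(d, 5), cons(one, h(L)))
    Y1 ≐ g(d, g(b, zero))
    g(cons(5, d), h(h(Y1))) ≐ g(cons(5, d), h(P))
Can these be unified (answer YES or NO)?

NO

Decompose h/1: g(b, P) ≐ g(b, X2).
Decompose g/2: b ≐ b,  P ≐ X2.
Delete trivial equation b ≐ b.
Bind P := X2; substituting into the one remaining equation that mentions P gives: g(cons(5, d), h(h(Y1))) ≐ g(cons(5, d), h(X2)).
Decompose cons/2: g(d, 5) ≐ g(d, 5),  cons(one, L) ≐ cons(one, h(L)).
Delete trivial equation g(d, 5) ≐ g(d, 5).
Decompose cons/2: one ≐ one,  L ≐ h(L).
Delete trivial equation one ≐ one.
Occurs check fails: L occurs in h(L); the equation L ≐ h(L) has no finite solution.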